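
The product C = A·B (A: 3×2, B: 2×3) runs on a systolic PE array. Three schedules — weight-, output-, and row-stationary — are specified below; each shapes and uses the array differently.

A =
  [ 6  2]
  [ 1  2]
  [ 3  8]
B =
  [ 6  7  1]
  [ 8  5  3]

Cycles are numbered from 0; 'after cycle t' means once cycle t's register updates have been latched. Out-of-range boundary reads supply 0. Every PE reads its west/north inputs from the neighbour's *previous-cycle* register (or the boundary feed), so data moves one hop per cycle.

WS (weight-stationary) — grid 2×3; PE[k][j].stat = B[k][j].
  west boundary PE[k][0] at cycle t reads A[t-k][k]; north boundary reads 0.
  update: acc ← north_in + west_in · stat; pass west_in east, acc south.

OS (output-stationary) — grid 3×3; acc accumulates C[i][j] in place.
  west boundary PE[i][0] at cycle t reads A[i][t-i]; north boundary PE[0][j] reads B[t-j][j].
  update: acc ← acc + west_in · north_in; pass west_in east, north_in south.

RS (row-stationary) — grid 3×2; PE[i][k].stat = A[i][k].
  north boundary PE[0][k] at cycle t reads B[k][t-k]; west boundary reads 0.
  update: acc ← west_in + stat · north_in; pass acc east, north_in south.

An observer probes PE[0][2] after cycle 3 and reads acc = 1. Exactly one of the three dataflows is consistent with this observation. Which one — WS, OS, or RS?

Under WS (2×3), PE[0][2]:
  @0  [0,2]  acc 0  |  →0  ↓0
  @1  [0,2]  acc 0  |  →0  ↓0
  @2  [0,2]  acc 6  |  →6  ↓6
  @3  [0,2]  acc 1  |  →1  ↓1
Under OS (3×3), PE[0][2]:
  @0  [0,2]  acc 0  |  →0  ↓0
  @1  [0,2]  acc 0  |  →0  ↓0
  @2  [0,2]  acc 6  |  →6  ↓1
  @3  [0,2]  acc 12  |  →2  ↓3
RS: PE[0][2] is outside its 3×2 grid.

dataflow = WS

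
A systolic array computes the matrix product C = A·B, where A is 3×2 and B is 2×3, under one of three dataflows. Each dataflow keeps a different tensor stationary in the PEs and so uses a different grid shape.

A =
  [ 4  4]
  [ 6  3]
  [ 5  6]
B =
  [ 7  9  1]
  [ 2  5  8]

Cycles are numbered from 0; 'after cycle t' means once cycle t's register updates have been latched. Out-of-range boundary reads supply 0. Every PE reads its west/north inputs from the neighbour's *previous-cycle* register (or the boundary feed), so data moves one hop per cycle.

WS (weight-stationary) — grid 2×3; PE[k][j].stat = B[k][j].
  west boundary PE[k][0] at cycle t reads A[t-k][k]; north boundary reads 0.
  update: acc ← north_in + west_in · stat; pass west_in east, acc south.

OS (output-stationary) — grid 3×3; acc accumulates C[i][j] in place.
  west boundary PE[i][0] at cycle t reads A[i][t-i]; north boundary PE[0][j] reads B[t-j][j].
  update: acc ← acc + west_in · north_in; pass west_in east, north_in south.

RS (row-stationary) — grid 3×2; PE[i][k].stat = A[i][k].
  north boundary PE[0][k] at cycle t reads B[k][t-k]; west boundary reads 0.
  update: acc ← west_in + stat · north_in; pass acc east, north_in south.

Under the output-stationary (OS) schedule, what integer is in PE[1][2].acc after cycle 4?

OS on a 3×3 grid — tracing PE[1][2] and its feeders:
  cycle 0: PE[0][2] → acc 0, east 0, south 0
  cycle 0: PE[1][1] → acc 0, east 0, south 0
  cycle 0: PE[1][2] → acc 0, east 0, south 0
  cycle 1: PE[0][2] → acc 0, east 0, south 0
  cycle 1: PE[1][1] → acc 0, east 0, south 0
  cycle 1: PE[1][2] → acc 0, east 0, south 0
  cycle 2: PE[0][2] → acc 4, east 4, south 1
  cycle 2: PE[1][1] → acc 54, east 6, south 9
  cycle 2: PE[1][2] → acc 0, east 0, south 0
  cycle 3: PE[0][2] → acc 36, east 4, south 8
  cycle 3: PE[1][1] → acc 69, east 3, south 5
  cycle 3: PE[1][2] → acc 6, east 6, south 1
  cycle 4: PE[0][2] → acc 36, east 0, south 0
  cycle 4: PE[1][1] → acc 69, east 0, south 0
  cycle 4: PE[1][2] → acc 30, east 3, south 8

PE[1][2].acc = 30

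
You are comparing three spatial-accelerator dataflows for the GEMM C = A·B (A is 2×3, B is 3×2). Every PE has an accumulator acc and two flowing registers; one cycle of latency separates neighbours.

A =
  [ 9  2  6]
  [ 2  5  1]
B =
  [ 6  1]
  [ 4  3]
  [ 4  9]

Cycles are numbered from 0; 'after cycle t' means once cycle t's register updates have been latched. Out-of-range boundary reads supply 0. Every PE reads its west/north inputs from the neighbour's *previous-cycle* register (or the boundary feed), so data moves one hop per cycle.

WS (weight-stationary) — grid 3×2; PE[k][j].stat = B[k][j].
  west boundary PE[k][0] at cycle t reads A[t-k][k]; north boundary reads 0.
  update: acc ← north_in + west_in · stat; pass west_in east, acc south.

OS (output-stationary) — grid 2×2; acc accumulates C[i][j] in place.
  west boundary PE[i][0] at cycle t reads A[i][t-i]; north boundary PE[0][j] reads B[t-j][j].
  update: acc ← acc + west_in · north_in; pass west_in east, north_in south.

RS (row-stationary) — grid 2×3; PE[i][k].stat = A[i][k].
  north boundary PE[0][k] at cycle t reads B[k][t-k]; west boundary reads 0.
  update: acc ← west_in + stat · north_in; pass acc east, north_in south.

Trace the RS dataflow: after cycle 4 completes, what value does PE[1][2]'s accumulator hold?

RS on a 2×3 grid — tracing PE[1][2] and its feeders:
  after 0 — PE[0][2] acc=0, pass-E 0, pass-S 0
  after 0 — PE[1][1] acc=0, pass-E 0, pass-S 0
  after 0 — PE[1][2] acc=0, pass-E 0, pass-S 0
  after 1 — PE[0][2] acc=0, pass-E 0, pass-S 0
  after 1 — PE[1][1] acc=0, pass-E 0, pass-S 0
  after 1 — PE[1][2] acc=0, pass-E 0, pass-S 0
  after 2 — PE[0][2] acc=86, pass-E 86, pass-S 4
  after 2 — PE[1][1] acc=32, pass-E 32, pass-S 4
  after 2 — PE[1][2] acc=0, pass-E 0, pass-S 0
  after 3 — PE[0][2] acc=69, pass-E 69, pass-S 9
  after 3 — PE[1][1] acc=17, pass-E 17, pass-S 3
  after 3 — PE[1][2] acc=36, pass-E 36, pass-S 4
  after 4 — PE[0][2] acc=0, pass-E 0, pass-S 0
  after 4 — PE[1][1] acc=0, pass-E 0, pass-S 0
  after 4 — PE[1][2] acc=26, pass-E 26, pass-S 9

PE[1][2].acc = 26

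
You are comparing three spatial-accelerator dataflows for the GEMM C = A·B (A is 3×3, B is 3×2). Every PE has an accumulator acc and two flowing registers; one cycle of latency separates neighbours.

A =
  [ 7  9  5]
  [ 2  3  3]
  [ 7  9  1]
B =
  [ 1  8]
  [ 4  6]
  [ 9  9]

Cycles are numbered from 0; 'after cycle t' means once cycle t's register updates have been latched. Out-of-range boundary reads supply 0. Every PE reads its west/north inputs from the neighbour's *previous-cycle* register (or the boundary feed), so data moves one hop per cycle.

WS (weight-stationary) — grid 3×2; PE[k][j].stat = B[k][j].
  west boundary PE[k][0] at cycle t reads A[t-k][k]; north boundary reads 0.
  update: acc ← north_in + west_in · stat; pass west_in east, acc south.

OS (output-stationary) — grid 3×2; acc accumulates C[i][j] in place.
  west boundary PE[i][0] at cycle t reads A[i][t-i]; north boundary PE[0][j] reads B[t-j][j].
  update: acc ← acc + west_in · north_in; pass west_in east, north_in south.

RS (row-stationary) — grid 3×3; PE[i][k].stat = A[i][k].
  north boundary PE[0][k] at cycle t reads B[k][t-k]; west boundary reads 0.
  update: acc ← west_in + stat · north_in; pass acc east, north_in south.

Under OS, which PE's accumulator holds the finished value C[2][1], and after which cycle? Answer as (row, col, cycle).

(row, col, cycle) = (2, 1, 5)

OS — PE[2][1] is where C[2][1] collects:
  c0 r2c1: 0 / 0 / 0
  c1 r2c1: 0 / 0 / 0
  c2 r2c1: 0 / 0 / 0
  c3 r2c1: 56 / 7 / 8
  c4 r2c1: 110 / 9 / 6
  c5 r2c1: 119 / 1 / 9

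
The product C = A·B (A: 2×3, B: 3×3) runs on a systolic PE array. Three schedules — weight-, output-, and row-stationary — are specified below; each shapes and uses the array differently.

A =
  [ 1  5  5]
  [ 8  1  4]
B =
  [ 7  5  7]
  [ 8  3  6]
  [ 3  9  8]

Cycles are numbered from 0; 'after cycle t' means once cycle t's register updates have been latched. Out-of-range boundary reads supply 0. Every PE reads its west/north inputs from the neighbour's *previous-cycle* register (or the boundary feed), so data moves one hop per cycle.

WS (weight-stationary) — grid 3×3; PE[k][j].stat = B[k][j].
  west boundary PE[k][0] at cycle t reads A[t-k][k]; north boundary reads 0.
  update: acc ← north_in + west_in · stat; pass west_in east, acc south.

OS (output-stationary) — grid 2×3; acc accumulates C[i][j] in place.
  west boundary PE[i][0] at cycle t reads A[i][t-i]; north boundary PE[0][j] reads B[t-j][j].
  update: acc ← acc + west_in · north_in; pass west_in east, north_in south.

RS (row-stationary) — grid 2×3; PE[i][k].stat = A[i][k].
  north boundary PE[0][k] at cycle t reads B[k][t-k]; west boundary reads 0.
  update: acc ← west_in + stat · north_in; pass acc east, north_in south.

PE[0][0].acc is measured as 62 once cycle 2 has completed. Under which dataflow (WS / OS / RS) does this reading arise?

Under WS (3×3), PE[0][0]:
  [0] (0,0) acc=7 (h:1 v:7)
  [1] (0,0) acc=56 (h:8 v:56)
  [2] (0,0) acc=0 (h:0 v:0)
Under OS (2×3), PE[0][0]:
  [0] (0,0) acc=7 (h:1 v:7)
  [1] (0,0) acc=47 (h:5 v:8)
  [2] (0,0) acc=62 (h:5 v:3)
Under RS (2×3), PE[0][0]:
  [0] (0,0) acc=7 (h:7 v:7)
  [1] (0,0) acc=5 (h:5 v:5)
  [2] (0,0) acc=7 (h:7 v:7)

dataflow = OS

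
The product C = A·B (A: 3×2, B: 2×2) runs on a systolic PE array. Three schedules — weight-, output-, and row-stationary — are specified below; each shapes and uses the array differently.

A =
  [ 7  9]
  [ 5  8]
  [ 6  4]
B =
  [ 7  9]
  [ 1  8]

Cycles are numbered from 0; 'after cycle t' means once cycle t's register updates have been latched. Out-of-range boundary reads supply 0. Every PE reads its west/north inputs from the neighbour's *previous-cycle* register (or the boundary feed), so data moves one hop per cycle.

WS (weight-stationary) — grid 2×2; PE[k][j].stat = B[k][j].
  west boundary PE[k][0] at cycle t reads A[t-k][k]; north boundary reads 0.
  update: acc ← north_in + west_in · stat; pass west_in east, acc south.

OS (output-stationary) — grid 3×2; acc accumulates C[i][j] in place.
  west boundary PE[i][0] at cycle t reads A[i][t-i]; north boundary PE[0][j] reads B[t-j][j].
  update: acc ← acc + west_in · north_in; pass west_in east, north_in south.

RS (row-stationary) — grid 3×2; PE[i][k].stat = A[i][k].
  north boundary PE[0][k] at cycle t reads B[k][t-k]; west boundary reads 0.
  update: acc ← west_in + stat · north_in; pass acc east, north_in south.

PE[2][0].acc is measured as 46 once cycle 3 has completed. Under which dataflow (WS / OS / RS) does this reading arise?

WS (2×2): PE[2][0] does not exist.
Under OS (3×2), PE[2][0]:
  [0] (2,0) acc=0 (h:0 v:0)
  [1] (2,0) acc=0 (h:0 v:0)
  [2] (2,0) acc=42 (h:6 v:7)
  [3] (2,0) acc=46 (h:4 v:1)
Under RS (3×2), PE[2][0]:
  [0] (2,0) acc=0 (h:0 v:0)
  [1] (2,0) acc=0 (h:0 v:0)
  [2] (2,0) acc=42 (h:42 v:7)
  [3] (2,0) acc=54 (h:54 v:9)

dataflow = OS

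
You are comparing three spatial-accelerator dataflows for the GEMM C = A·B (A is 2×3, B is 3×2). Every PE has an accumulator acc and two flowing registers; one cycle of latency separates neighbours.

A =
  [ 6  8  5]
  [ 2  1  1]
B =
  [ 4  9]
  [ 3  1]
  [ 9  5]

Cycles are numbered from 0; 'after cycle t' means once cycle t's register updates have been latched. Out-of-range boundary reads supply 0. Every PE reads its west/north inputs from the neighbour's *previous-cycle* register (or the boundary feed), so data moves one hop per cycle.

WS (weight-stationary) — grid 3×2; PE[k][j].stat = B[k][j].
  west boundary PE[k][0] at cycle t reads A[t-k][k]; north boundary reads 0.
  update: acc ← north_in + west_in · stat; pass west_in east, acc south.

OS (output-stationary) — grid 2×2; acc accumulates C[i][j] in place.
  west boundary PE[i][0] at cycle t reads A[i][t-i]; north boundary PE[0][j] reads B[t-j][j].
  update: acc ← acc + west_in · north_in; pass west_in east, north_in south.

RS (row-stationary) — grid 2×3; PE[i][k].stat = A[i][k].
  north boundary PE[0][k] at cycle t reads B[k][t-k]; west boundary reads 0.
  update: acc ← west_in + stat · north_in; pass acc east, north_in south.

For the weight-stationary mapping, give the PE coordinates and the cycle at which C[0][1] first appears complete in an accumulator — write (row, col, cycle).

WS — PE[2][1] is where C[0][1] collects:
  step 0 · PE2,1: acc=0; fwd→0 fwd↓0
  step 1 · PE2,1: acc=0; fwd→0 fwd↓0
  step 2 · PE2,1: acc=0; fwd→0 fwd↓0
  step 3 · PE2,1: acc=87; fwd→5 fwd↓87

(row, col, cycle) = (2, 1, 3)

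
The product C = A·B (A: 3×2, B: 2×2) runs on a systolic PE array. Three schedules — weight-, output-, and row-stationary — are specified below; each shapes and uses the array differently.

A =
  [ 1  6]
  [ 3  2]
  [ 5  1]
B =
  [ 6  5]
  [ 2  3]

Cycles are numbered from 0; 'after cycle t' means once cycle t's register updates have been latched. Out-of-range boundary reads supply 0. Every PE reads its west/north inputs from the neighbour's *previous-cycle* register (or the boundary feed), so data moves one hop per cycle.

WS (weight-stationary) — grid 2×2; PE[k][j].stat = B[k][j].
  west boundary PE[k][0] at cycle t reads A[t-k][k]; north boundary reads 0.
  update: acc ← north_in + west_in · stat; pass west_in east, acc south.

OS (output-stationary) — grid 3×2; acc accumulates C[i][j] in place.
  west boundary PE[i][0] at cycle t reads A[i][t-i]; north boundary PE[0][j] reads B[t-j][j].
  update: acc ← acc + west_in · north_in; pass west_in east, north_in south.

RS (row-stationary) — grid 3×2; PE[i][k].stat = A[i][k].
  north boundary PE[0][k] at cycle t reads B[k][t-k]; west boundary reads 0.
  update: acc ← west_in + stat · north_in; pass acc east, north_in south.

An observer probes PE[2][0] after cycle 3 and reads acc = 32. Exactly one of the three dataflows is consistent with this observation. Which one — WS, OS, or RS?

— WS: 2×2 array has no PE[2][0].
— OS: 3×2; PE[2][0] trace:
  c0 r2c0: 0 / 0 / 0
  c1 r2c0: 0 / 0 / 0
  c2 r2c0: 30 / 5 / 6
  c3 r2c0: 32 / 1 / 2
— RS: 3×2; PE[2][0] trace:
  c0 r2c0: 0 / 0 / 0
  c1 r2c0: 0 / 0 / 0
  c2 r2c0: 30 / 30 / 6
  c3 r2c0: 25 / 25 / 5

dataflow = OS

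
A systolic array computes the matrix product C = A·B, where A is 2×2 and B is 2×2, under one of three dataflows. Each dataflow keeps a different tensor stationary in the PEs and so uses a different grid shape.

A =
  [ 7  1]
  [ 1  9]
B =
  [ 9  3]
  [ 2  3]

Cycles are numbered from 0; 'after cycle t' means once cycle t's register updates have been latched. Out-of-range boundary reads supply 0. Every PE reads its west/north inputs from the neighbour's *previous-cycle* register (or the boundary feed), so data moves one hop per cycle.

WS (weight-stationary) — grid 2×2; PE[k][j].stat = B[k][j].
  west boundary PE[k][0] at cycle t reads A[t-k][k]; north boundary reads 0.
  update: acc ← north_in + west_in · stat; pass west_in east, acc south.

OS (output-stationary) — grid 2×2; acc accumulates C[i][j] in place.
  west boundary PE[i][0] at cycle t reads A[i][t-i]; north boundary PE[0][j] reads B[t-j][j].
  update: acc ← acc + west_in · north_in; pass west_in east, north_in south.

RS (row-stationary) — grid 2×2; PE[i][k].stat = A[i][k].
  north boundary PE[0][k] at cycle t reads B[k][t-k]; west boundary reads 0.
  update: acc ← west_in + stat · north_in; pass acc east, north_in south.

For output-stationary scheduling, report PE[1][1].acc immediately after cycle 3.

OS (2×2). Following PE[1][1] plus its west/north inputs:
  cycle 0: PE[0][1] → acc 0, east 0, south 0
  cycle 0: PE[1][0] → acc 0, east 0, south 0
  cycle 0: PE[1][1] → acc 0, east 0, south 0
  cycle 1: PE[0][1] → acc 21, east 7, south 3
  cycle 1: PE[1][0] → acc 9, east 1, south 9
  cycle 1: PE[1][1] → acc 0, east 0, south 0
  cycle 2: PE[0][1] → acc 24, east 1, south 3
  cycle 2: PE[1][0] → acc 27, east 9, south 2
  cycle 2: PE[1][1] → acc 3, east 1, south 3
  cycle 3: PE[0][1] → acc 24, east 0, south 0
  cycle 3: PE[1][0] → acc 27, east 0, south 0
  cycle 3: PE[1][1] → acc 30, east 9, south 3

PE[1][1].acc = 30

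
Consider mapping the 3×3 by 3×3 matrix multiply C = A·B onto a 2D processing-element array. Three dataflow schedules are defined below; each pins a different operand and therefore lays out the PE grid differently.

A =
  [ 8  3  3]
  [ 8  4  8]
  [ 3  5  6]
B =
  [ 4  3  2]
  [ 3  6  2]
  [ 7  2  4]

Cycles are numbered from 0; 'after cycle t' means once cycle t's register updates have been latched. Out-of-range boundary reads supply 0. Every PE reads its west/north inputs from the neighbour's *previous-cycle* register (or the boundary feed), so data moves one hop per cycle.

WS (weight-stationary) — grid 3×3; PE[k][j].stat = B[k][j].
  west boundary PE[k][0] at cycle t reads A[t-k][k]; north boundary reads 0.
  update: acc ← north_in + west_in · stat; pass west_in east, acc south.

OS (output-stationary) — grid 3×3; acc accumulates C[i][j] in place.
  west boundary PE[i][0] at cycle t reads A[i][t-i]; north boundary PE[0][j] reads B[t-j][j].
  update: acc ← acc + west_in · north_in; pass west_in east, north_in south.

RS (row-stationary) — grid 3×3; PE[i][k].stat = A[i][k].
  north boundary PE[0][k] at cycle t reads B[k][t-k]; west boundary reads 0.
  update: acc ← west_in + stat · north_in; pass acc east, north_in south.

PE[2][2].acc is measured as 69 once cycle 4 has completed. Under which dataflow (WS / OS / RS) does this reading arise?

dataflow = RS

WS [3×3] PE[2][2] across cycles:
  0: (2,2).acc=0  regs=<0,0>
  1: (2,2).acc=0  regs=<0,0>
  2: (2,2).acc=0  regs=<0,0>
  3: (2,2).acc=0  regs=<0,0>
  4: (2,2).acc=34  regs=<3,34>
OS [3×3] PE[2][2] across cycles:
  0: (2,2).acc=0  regs=<0,0>
  1: (2,2).acc=0  regs=<0,0>
  2: (2,2).acc=0  regs=<0,0>
  3: (2,2).acc=0  regs=<0,0>
  4: (2,2).acc=6  regs=<3,2>
RS [3×3] PE[2][2] across cycles:
  0: (2,2).acc=0  regs=<0,0>
  1: (2,2).acc=0  regs=<0,0>
  2: (2,2).acc=0  regs=<0,0>
  3: (2,2).acc=0  regs=<0,0>
  4: (2,2).acc=69  regs=<69,7>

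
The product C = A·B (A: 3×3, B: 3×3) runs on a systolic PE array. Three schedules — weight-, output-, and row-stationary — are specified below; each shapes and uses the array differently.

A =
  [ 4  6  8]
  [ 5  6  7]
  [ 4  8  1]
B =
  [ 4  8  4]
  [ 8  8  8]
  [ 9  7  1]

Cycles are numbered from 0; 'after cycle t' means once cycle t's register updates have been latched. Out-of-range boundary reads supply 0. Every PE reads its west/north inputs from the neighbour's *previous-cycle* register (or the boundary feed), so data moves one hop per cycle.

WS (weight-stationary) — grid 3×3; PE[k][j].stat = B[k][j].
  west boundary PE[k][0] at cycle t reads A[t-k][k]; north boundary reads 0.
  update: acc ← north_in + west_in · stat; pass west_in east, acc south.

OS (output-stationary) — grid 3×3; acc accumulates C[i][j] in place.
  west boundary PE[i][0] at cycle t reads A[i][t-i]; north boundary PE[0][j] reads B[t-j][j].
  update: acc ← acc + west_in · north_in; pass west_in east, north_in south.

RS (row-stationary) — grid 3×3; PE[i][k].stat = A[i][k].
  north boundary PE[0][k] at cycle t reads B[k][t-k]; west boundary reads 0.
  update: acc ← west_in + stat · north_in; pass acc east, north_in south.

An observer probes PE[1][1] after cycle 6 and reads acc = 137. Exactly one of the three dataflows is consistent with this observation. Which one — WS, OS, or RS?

WS [3×3] PE[1][1] across cycles:
  step 0 · PE1,1: acc=0; fwd→0 fwd↓0
  step 1 · PE1,1: acc=0; fwd→0 fwd↓0
  step 2 · PE1,1: acc=80; fwd→6 fwd↓80
  step 3 · PE1,1: acc=88; fwd→6 fwd↓88
  step 4 · PE1,1: acc=96; fwd→8 fwd↓96
  step 5 · PE1,1: acc=0; fwd→0 fwd↓0
  step 6 · PE1,1: acc=0; fwd→0 fwd↓0
OS [3×3] PE[1][1] across cycles:
  step 0 · PE1,1: acc=0; fwd→0 fwd↓0
  step 1 · PE1,1: acc=0; fwd→0 fwd↓0
  step 2 · PE1,1: acc=40; fwd→5 fwd↓8
  step 3 · PE1,1: acc=88; fwd→6 fwd↓8
  step 4 · PE1,1: acc=137; fwd→7 fwd↓7
  step 5 · PE1,1: acc=137; fwd→0 fwd↓0
  step 6 · PE1,1: acc=137; fwd→0 fwd↓0
RS [3×3] PE[1][1] across cycles:
  step 0 · PE1,1: acc=0; fwd→0 fwd↓0
  step 1 · PE1,1: acc=0; fwd→0 fwd↓0
  step 2 · PE1,1: acc=68; fwd→68 fwd↓8
  step 3 · PE1,1: acc=88; fwd→88 fwd↓8
  step 4 · PE1,1: acc=68; fwd→68 fwd↓8
  step 5 · PE1,1: acc=0; fwd→0 fwd↓0
  step 6 · PE1,1: acc=0; fwd→0 fwd↓0

dataflow = OS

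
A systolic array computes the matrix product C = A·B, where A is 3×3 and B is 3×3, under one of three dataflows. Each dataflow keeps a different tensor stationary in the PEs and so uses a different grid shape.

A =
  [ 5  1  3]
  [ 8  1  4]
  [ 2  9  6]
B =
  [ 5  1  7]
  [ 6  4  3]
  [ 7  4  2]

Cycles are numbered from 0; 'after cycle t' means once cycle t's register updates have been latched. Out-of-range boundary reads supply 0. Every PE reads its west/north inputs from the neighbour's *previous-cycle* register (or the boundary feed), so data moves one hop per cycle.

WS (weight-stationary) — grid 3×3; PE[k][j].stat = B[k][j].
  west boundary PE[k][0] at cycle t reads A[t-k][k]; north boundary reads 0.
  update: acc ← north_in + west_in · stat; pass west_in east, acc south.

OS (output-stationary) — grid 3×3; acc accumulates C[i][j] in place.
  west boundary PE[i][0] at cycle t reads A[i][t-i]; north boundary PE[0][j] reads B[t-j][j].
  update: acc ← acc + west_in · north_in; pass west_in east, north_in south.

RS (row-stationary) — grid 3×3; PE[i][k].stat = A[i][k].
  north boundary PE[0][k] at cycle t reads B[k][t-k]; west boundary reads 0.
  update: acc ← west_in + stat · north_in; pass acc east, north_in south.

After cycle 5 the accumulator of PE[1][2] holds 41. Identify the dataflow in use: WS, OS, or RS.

dataflow = WS

— WS: 3×3; PE[1][2] trace:
  t=0 PE[1][2]: acc=0 h=0 v=0
  t=1 PE[1][2]: acc=0 h=0 v=0
  t=2 PE[1][2]: acc=0 h=0 v=0
  t=3 PE[1][2]: acc=38 h=1 v=38
  t=4 PE[1][2]: acc=59 h=1 v=59
  t=5 PE[1][2]: acc=41 h=9 v=41
— OS: 3×3; PE[1][2] trace:
  t=0 PE[1][2]: acc=0 h=0 v=0
  t=1 PE[1][2]: acc=0 h=0 v=0
  t=2 PE[1][2]: acc=0 h=0 v=0
  t=3 PE[1][2]: acc=56 h=8 v=7
  t=4 PE[1][2]: acc=59 h=1 v=3
  t=5 PE[1][2]: acc=67 h=4 v=2
— RS: 3×3; PE[1][2] trace:
  t=0 PE[1][2]: acc=0 h=0 v=0
  t=1 PE[1][2]: acc=0 h=0 v=0
  t=2 PE[1][2]: acc=0 h=0 v=0
  t=3 PE[1][2]: acc=74 h=74 v=7
  t=4 PE[1][2]: acc=28 h=28 v=4
  t=5 PE[1][2]: acc=67 h=67 v=2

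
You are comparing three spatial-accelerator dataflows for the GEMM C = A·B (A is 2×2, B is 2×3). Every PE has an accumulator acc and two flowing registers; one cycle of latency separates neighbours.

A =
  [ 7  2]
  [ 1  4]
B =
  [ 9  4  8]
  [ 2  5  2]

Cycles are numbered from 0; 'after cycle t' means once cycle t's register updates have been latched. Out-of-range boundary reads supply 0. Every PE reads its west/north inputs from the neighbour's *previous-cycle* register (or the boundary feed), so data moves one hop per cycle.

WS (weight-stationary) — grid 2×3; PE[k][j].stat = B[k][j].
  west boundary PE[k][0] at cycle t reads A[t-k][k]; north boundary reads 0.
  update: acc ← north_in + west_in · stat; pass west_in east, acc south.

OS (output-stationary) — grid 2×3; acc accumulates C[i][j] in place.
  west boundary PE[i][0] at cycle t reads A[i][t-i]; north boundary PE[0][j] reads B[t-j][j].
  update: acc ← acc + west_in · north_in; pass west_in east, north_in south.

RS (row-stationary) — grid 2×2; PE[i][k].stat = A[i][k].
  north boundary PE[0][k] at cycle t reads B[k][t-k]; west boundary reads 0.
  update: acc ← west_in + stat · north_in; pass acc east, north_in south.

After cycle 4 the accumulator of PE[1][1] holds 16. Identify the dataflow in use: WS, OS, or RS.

dataflow = RS

WS [2×3] PE[1][1] across cycles:
  after 0 — PE[1][1] acc=0, pass-E 0, pass-S 0
  after 1 — PE[1][1] acc=0, pass-E 0, pass-S 0
  after 2 — PE[1][1] acc=38, pass-E 2, pass-S 38
  after 3 — PE[1][1] acc=24, pass-E 4, pass-S 24
  after 4 — PE[1][1] acc=0, pass-E 0, pass-S 0
OS [2×3] PE[1][1] across cycles:
  after 0 — PE[1][1] acc=0, pass-E 0, pass-S 0
  after 1 — PE[1][1] acc=0, pass-E 0, pass-S 0
  after 2 — PE[1][1] acc=4, pass-E 1, pass-S 4
  after 3 — PE[1][1] acc=24, pass-E 4, pass-S 5
  after 4 — PE[1][1] acc=24, pass-E 0, pass-S 0
RS [2×2] PE[1][1] across cycles:
  after 0 — PE[1][1] acc=0, pass-E 0, pass-S 0
  after 1 — PE[1][1] acc=0, pass-E 0, pass-S 0
  after 2 — PE[1][1] acc=17, pass-E 17, pass-S 2
  after 3 — PE[1][1] acc=24, pass-E 24, pass-S 5
  after 4 — PE[1][1] acc=16, pass-E 16, pass-S 2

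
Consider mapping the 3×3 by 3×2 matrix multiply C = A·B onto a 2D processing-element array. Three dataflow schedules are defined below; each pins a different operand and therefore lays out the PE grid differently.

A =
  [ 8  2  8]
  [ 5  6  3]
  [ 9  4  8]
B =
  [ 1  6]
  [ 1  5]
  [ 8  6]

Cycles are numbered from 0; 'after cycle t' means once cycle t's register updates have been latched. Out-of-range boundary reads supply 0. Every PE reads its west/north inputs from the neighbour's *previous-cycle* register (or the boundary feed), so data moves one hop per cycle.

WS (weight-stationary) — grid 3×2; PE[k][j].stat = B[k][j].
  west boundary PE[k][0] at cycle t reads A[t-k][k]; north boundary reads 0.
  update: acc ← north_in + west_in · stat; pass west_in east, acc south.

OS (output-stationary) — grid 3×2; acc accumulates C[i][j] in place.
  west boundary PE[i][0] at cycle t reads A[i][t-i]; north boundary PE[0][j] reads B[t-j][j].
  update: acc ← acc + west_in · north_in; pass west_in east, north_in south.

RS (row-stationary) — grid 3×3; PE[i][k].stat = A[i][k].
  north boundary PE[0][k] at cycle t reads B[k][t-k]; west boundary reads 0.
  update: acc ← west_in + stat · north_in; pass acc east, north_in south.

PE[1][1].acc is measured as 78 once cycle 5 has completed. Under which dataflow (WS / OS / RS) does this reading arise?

Under WS (3×2), PE[1][1]:
  step 0 · PE1,1: acc=0; fwd→0 fwd↓0
  step 1 · PE1,1: acc=0; fwd→0 fwd↓0
  step 2 · PE1,1: acc=58; fwd→2 fwd↓58
  step 3 · PE1,1: acc=60; fwd→6 fwd↓60
  step 4 · PE1,1: acc=74; fwd→4 fwd↓74
  step 5 · PE1,1: acc=0; fwd→0 fwd↓0
Under OS (3×2), PE[1][1]:
  step 0 · PE1,1: acc=0; fwd→0 fwd↓0
  step 1 · PE1,1: acc=0; fwd→0 fwd↓0
  step 2 · PE1,1: acc=30; fwd→5 fwd↓6
  step 3 · PE1,1: acc=60; fwd→6 fwd↓5
  step 4 · PE1,1: acc=78; fwd→3 fwd↓6
  step 5 · PE1,1: acc=78; fwd→0 fwd↓0
Under RS (3×3), PE[1][1]:
  step 0 · PE1,1: acc=0; fwd→0 fwd↓0
  step 1 · PE1,1: acc=0; fwd→0 fwd↓0
  step 2 · PE1,1: acc=11; fwd→11 fwd↓1
  step 3 · PE1,1: acc=60; fwd→60 fwd↓5
  step 4 · PE1,1: acc=0; fwd→0 fwd↓0
  step 5 · PE1,1: acc=0; fwd→0 fwd↓0

dataflow = OS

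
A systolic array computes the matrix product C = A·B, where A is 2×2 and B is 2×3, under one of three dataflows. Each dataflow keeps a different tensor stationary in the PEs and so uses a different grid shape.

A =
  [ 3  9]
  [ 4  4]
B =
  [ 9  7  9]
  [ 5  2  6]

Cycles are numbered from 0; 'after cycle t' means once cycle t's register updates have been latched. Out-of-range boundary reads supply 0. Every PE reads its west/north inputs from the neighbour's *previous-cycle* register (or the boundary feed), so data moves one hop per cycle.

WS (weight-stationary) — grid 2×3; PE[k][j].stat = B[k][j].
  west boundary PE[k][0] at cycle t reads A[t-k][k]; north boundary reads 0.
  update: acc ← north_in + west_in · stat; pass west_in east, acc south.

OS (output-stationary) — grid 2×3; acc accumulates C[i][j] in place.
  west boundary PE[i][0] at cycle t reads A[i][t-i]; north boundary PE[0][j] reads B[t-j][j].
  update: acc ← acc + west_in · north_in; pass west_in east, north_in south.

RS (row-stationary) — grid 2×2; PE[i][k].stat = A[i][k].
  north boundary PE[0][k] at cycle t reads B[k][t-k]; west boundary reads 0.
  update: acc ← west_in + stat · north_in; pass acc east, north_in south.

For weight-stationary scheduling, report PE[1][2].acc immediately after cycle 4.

WS on a 2×3 grid — tracing PE[1][2] and its feeders:
  step 0 · PE0,2: acc=0; fwd→0 fwd↓0
  step 0 · PE1,1: acc=0; fwd→0 fwd↓0
  step 0 · PE1,2: acc=0; fwd→0 fwd↓0
  step 1 · PE0,2: acc=0; fwd→0 fwd↓0
  step 1 · PE1,1: acc=0; fwd→0 fwd↓0
  step 1 · PE1,2: acc=0; fwd→0 fwd↓0
  step 2 · PE0,2: acc=27; fwd→3 fwd↓27
  step 2 · PE1,1: acc=39; fwd→9 fwd↓39
  step 2 · PE1,2: acc=0; fwd→0 fwd↓0
  step 3 · PE0,2: acc=36; fwd→4 fwd↓36
  step 3 · PE1,1: acc=36; fwd→4 fwd↓36
  step 3 · PE1,2: acc=81; fwd→9 fwd↓81
  step 4 · PE0,2: acc=0; fwd→0 fwd↓0
  step 4 · PE1,1: acc=0; fwd→0 fwd↓0
  step 4 · PE1,2: acc=60; fwd→4 fwd↓60

PE[1][2].acc = 60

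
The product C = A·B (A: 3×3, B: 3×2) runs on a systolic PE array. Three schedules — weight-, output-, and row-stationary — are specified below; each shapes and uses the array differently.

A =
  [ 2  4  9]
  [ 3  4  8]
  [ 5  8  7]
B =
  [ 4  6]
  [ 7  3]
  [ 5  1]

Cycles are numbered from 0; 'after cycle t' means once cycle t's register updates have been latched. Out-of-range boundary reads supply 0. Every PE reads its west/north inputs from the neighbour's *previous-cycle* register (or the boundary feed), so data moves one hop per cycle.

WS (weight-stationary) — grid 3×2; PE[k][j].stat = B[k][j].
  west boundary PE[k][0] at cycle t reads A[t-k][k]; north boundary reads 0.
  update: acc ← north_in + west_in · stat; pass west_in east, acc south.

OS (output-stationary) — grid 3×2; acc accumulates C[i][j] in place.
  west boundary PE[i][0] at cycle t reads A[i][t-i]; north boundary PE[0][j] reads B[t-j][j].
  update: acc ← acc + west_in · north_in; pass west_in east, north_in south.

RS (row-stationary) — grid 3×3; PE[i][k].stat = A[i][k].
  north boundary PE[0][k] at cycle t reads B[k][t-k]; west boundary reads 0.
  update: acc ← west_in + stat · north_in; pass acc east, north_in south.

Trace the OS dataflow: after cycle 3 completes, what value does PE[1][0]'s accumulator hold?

Tracing OS — 3×2 array, target PE[1][0]:
  cycle 0: PE[0][0] → acc 8, east 2, south 4
  cycle 0: PE[1][0] → acc 0, east 0, south 0
  cycle 1: PE[0][0] → acc 36, east 4, south 7
  cycle 1: PE[1][0] → acc 12, east 3, south 4
  cycle 2: PE[0][0] → acc 81, east 9, south 5
  cycle 2: PE[1][0] → acc 40, east 4, south 7
  cycle 3: PE[0][0] → acc 81, east 0, south 0
  cycle 3: PE[1][0] → acc 80, east 8, south 5

PE[1][0].acc = 80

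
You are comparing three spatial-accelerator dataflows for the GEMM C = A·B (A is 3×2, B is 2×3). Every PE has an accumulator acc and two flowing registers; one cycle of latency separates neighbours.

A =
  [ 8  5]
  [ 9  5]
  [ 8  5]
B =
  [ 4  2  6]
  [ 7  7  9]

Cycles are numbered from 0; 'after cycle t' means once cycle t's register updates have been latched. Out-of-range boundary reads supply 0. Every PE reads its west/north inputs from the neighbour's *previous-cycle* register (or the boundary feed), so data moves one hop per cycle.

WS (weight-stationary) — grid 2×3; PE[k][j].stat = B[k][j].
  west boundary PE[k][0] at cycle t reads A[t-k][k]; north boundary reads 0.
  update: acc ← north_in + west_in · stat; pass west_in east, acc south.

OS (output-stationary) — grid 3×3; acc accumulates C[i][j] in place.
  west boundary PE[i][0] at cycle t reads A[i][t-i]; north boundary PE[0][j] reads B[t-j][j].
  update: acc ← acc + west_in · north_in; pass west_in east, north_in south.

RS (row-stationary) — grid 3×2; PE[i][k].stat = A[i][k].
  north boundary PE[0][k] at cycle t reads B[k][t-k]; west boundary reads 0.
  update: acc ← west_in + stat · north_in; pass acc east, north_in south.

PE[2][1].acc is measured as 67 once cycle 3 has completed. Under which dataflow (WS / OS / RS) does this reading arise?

dataflow = RS

WS: PE[2][1] is outside its 2×3 grid.
— OS: 3×3; PE[2][1] trace:
  t=0 PE[2][1]: acc=0 h=0 v=0
  t=1 PE[2][1]: acc=0 h=0 v=0
  t=2 PE[2][1]: acc=0 h=0 v=0
  t=3 PE[2][1]: acc=16 h=8 v=2
— RS: 3×2; PE[2][1] trace:
  t=0 PE[2][1]: acc=0 h=0 v=0
  t=1 PE[2][1]: acc=0 h=0 v=0
  t=2 PE[2][1]: acc=0 h=0 v=0
  t=3 PE[2][1]: acc=67 h=67 v=7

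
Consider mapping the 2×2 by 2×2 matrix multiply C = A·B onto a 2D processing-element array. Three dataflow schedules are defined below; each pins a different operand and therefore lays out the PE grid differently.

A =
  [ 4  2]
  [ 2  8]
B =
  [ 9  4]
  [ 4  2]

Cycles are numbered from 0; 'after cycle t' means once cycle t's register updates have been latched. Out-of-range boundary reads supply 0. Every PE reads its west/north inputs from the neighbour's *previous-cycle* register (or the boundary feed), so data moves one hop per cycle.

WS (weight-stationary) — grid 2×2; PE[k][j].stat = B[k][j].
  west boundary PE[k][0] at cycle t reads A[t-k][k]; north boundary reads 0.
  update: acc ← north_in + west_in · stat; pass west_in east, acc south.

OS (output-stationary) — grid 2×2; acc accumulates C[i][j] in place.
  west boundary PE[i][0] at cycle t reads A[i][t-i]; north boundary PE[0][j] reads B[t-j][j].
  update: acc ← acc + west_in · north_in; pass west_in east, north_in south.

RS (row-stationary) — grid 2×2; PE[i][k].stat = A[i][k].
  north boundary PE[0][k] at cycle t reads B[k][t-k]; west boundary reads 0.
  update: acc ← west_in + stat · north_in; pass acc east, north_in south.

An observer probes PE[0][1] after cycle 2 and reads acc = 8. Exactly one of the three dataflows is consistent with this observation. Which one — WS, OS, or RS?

WS (2×2 grid), PE[0][1]:
  after 0 — PE[0][1] acc=0, pass-E 0, pass-S 0
  after 1 — PE[0][1] acc=16, pass-E 4, pass-S 16
  after 2 — PE[0][1] acc=8, pass-E 2, pass-S 8
OS (2×2 grid), PE[0][1]:
  after 0 — PE[0][1] acc=0, pass-E 0, pass-S 0
  after 1 — PE[0][1] acc=16, pass-E 4, pass-S 4
  after 2 — PE[0][1] acc=20, pass-E 2, pass-S 2
RS (2×2 grid), PE[0][1]:
  after 0 — PE[0][1] acc=0, pass-E 0, pass-S 0
  after 1 — PE[0][1] acc=44, pass-E 44, pass-S 4
  after 2 — PE[0][1] acc=20, pass-E 20, pass-S 2

dataflow = WS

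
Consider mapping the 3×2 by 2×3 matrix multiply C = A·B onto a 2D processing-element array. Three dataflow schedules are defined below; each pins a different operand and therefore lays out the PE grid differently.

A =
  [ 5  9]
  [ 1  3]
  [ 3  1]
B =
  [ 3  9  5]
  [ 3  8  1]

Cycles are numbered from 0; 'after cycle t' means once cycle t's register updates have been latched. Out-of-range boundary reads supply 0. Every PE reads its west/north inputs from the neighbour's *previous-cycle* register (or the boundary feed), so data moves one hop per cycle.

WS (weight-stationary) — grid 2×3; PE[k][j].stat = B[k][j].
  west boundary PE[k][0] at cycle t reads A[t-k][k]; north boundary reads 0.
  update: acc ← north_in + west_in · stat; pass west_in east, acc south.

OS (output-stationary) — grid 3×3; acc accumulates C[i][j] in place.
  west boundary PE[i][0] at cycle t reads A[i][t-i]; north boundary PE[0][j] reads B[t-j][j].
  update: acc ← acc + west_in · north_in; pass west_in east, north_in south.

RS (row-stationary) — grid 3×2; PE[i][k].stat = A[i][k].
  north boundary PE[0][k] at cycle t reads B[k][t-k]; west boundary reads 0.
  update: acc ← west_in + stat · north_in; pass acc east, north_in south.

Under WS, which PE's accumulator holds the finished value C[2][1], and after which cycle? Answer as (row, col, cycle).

WS: C[2][1] accumulates in PE[1][1]:
  c0 r1c1: 0 / 0 / 0
  c1 r1c1: 0 / 0 / 0
  c2 r1c1: 117 / 9 / 117
  c3 r1c1: 33 / 3 / 33
  c4 r1c1: 35 / 1 / 35

(row, col, cycle) = (1, 1, 4)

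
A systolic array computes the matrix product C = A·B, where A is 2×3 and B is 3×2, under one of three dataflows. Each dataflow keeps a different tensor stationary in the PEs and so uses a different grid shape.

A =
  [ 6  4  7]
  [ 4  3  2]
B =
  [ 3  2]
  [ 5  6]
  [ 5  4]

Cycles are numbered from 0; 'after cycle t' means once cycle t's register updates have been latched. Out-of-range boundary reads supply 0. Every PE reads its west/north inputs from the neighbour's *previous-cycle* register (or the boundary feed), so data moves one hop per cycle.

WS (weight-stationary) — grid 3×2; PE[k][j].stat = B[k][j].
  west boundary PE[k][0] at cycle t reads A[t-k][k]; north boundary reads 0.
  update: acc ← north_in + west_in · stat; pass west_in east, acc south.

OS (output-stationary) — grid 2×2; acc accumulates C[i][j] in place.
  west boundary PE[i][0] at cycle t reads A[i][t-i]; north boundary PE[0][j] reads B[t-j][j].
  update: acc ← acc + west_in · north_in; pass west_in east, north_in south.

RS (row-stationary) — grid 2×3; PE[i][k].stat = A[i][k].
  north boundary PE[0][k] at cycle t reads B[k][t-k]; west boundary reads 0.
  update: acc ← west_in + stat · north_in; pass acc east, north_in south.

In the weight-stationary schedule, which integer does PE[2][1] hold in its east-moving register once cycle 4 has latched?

register = 2

Tracing WS — 3×2 array, target PE[2][1]:
  after 0 — PE[1][1] acc=0, pass-E 0, pass-S 0
  after 0 — PE[2][0] acc=0, pass-E 0, pass-S 0
  after 0 — PE[2][1] acc=0, pass-E 0, pass-S 0
  after 1 — PE[1][1] acc=0, pass-E 0, pass-S 0
  after 1 — PE[2][0] acc=0, pass-E 0, pass-S 0
  after 1 — PE[2][1] acc=0, pass-E 0, pass-S 0
  after 2 — PE[1][1] acc=36, pass-E 4, pass-S 36
  after 2 — PE[2][0] acc=73, pass-E 7, pass-S 73
  after 2 — PE[2][1] acc=0, pass-E 0, pass-S 0
  after 3 — PE[1][1] acc=26, pass-E 3, pass-S 26
  after 3 — PE[2][0] acc=37, pass-E 2, pass-S 37
  after 3 — PE[2][1] acc=64, pass-E 7, pass-S 64
  after 4 — PE[1][1] acc=0, pass-E 0, pass-S 0
  after 4 — PE[2][0] acc=0, pass-E 0, pass-S 0
  after 4 — PE[2][1] acc=34, pass-E 2, pass-S 34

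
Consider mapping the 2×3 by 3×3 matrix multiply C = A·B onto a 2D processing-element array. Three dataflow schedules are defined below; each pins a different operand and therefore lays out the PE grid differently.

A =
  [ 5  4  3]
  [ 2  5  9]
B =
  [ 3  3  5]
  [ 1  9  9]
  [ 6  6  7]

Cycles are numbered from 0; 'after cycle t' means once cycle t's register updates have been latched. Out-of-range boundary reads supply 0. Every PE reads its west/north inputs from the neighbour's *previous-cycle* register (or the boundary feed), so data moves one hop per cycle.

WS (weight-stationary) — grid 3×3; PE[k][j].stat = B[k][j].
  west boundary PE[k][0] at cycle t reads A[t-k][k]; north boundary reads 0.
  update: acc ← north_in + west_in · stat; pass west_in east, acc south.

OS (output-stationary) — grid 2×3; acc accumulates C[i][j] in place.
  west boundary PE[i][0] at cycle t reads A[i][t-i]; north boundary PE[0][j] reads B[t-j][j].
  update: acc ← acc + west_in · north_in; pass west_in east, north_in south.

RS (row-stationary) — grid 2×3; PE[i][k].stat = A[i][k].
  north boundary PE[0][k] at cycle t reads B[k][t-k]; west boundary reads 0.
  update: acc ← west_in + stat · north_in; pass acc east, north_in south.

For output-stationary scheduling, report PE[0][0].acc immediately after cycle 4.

Tracing OS — 2×3 array, target PE[0][0]:
  step 0 · PE0,0: acc=15; fwd→5 fwd↓3
  step 1 · PE0,0: acc=19; fwd→4 fwd↓1
  step 2 · PE0,0: acc=37; fwd→3 fwd↓6
  step 3 · PE0,0: acc=37; fwd→0 fwd↓0
  step 4 · PE0,0: acc=37; fwd→0 fwd↓0

PE[0][0].acc = 37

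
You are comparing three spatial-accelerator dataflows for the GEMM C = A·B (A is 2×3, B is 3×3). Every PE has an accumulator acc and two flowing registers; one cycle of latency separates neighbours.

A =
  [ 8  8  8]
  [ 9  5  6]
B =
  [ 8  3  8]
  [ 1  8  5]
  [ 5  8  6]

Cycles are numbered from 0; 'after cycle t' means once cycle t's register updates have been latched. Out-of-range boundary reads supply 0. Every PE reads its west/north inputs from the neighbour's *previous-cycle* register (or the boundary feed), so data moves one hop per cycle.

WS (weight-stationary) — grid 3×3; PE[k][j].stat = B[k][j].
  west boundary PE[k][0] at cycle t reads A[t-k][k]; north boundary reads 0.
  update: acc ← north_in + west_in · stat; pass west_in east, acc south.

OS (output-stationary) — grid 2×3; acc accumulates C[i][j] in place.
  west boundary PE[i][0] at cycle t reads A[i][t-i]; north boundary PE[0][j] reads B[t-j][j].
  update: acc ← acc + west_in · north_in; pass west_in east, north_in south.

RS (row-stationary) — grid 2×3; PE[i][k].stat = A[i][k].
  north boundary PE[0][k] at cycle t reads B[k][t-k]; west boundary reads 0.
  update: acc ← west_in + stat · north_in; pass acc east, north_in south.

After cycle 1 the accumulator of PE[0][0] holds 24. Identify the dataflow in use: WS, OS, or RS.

Under WS (3×3), PE[0][0]:
  c0 r0c0: 64 / 8 / 64
  c1 r0c0: 72 / 9 / 72
Under OS (2×3), PE[0][0]:
  c0 r0c0: 64 / 8 / 8
  c1 r0c0: 72 / 8 / 1
Under RS (2×3), PE[0][0]:
  c0 r0c0: 64 / 64 / 8
  c1 r0c0: 24 / 24 / 3

dataflow = RS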